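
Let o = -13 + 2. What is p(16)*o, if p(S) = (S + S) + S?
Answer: -528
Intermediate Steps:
o = -11
p(S) = 3*S (p(S) = 2*S + S = 3*S)
p(16)*o = (3*16)*(-11) = 48*(-11) = -528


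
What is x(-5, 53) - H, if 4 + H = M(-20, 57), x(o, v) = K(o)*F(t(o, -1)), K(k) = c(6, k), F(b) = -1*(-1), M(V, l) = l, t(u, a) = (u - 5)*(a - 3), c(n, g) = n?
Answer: -47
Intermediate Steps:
t(u, a) = (-5 + u)*(-3 + a)
F(b) = 1
K(k) = 6
x(o, v) = 6 (x(o, v) = 6*1 = 6)
H = 53 (H = -4 + 57 = 53)
x(-5, 53) - H = 6 - 1*53 = 6 - 53 = -47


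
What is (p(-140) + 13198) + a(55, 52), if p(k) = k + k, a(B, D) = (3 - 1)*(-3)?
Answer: 12912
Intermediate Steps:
a(B, D) = -6 (a(B, D) = 2*(-3) = -6)
p(k) = 2*k
(p(-140) + 13198) + a(55, 52) = (2*(-140) + 13198) - 6 = (-280 + 13198) - 6 = 12918 - 6 = 12912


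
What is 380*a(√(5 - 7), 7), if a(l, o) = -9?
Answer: -3420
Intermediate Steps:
380*a(√(5 - 7), 7) = 380*(-9) = -3420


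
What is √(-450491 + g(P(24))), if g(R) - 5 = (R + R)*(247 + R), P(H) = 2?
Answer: I*√449490 ≈ 670.44*I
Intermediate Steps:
g(R) = 5 + 2*R*(247 + R) (g(R) = 5 + (R + R)*(247 + R) = 5 + (2*R)*(247 + R) = 5 + 2*R*(247 + R))
√(-450491 + g(P(24))) = √(-450491 + (5 + 2*2² + 494*2)) = √(-450491 + (5 + 2*4 + 988)) = √(-450491 + (5 + 8 + 988)) = √(-450491 + 1001) = √(-449490) = I*√449490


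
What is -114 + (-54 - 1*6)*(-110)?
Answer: 6486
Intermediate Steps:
-114 + (-54 - 1*6)*(-110) = -114 + (-54 - 6)*(-110) = -114 - 60*(-110) = -114 + 6600 = 6486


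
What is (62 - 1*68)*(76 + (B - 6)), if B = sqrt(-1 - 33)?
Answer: -420 - 6*I*sqrt(34) ≈ -420.0 - 34.986*I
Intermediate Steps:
B = I*sqrt(34) (B = sqrt(-34) = I*sqrt(34) ≈ 5.8309*I)
(62 - 1*68)*(76 + (B - 6)) = (62 - 1*68)*(76 + (I*sqrt(34) - 6)) = (62 - 68)*(76 + (-6 + I*sqrt(34))) = -6*(70 + I*sqrt(34)) = -420 - 6*I*sqrt(34)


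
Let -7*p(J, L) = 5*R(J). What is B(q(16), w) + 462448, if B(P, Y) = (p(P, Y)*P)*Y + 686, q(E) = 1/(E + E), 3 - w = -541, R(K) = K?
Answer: 103741931/224 ≈ 4.6313e+5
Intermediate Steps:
w = 544 (w = 3 - 1*(-541) = 3 + 541 = 544)
q(E) = 1/(2*E)
p(J, L) = -5*J/7
B(P, Y) = 686 - 5*Y*P²/7 (B(P, Y) = ((-5*P/7)*P)*Y + 686 = (-5*P²/7)*Y + 686 = -5*Y*P²/7 + 686 = 686 - 5*Y*P²/7)
B(q(16), w) + 462448 = (686 - 5/7*544*((½)/16)²) + 462448 = (686 - 5/7*544*((½)*(1/16))²) + 462448 = (686 - 5/7*544*(1/32)²) + 462448 = (686 - 5/7*544*1/1024) + 462448 = (686 - 85/224) + 462448 = 153579/224 + 462448 = 103741931/224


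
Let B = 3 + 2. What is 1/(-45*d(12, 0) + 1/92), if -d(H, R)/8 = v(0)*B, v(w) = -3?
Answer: -92/496799 ≈ -0.00018519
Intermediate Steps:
B = 5
d(H, R) = 120 (d(H, R) = -(-24)*5 = -8*(-15) = 120)
1/(-45*d(12, 0) + 1/92) = 1/(-45*120 + 1/92) = 1/(-5400 + 1/92) = 1/(-496799/92) = -92/496799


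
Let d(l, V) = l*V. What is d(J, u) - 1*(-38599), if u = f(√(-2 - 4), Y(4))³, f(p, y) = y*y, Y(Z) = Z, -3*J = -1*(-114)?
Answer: -117049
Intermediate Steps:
J = -38 (J = -(-1)*(-114)/3 = -⅓*114 = -38)
f(p, y) = y²
u = 4096 (u = (4²)³ = 16³ = 4096)
d(l, V) = V*l
d(J, u) - 1*(-38599) = 4096*(-38) - 1*(-38599) = -155648 + 38599 = -117049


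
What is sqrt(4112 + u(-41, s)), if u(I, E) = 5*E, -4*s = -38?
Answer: sqrt(16638)/2 ≈ 64.494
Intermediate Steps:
s = 19/2 (s = -1/4*(-38) = 19/2 ≈ 9.5000)
sqrt(4112 + u(-41, s)) = sqrt(4112 + 5*(19/2)) = sqrt(4112 + 95/2) = sqrt(8319/2) = sqrt(16638)/2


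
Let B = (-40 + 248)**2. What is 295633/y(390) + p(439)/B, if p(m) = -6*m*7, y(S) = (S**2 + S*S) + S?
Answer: 137966071/253418880 ≈ 0.54442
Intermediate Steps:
y(S) = S + 2*S**2 (y(S) = (S**2 + S**2) + S = 2*S**2 + S = S + 2*S**2)
p(m) = -42*m
B = 43264 (B = 208**2 = 43264)
295633/y(390) + p(439)/B = 295633/((390*(1 + 2*390))) - 42*439/43264 = 295633/((390*(1 + 780))) - 18438*1/43264 = 295633/((390*781)) - 9219/21632 = 295633/304590 - 9219/21632 = 295633*(1/304590) - 9219/21632 = 22741/23430 - 9219/21632 = 137966071/253418880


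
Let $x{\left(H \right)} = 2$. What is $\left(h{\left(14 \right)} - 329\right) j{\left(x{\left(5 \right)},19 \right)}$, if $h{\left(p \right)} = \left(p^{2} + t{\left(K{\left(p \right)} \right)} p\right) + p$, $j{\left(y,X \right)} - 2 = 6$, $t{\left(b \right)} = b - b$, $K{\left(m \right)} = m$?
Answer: $-952$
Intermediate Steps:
$t{\left(b \right)} = 0$
$j{\left(y,X \right)} = 8$ ($j{\left(y,X \right)} = 2 + 6 = 8$)
$h{\left(p \right)} = p + p^{2}$ ($h{\left(p \right)} = \left(p^{2} + 0 p\right) + p = \left(p^{2} + 0\right) + p = p^{2} + p = p + p^{2}$)
$\left(h{\left(14 \right)} - 329\right) j{\left(x{\left(5 \right)},19 \right)} = \left(14 \left(1 + 14\right) - 329\right) 8 = \left(14 \cdot 15 - 329\right) 8 = \left(210 - 329\right) 8 = \left(-119\right) 8 = -952$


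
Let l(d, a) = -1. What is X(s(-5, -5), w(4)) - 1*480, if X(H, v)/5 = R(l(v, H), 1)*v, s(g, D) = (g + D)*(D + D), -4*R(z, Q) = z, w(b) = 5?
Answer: -1895/4 ≈ -473.75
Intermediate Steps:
R(z, Q) = -z/4
s(g, D) = 2*D*(D + g) (s(g, D) = (D + g)*(2*D) = 2*D*(D + g))
X(H, v) = 5*v/4 (X(H, v) = 5*((-1/4*(-1))*v) = 5*(v/4) = 5*v/4)
X(s(-5, -5), w(4)) - 1*480 = (5/4)*5 - 1*480 = 25/4 - 480 = -1895/4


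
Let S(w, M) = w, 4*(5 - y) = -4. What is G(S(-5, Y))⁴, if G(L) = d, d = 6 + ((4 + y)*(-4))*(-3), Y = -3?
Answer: 252047376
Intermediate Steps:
y = 6 (y = 5 - ¼*(-4) = 5 + 1 = 6)
d = 126 (d = 6 + ((4 + 6)*(-4))*(-3) = 6 + (10*(-4))*(-3) = 6 - 40*(-3) = 6 + 120 = 126)
G(L) = 126
G(S(-5, Y))⁴ = 126⁴ = 252047376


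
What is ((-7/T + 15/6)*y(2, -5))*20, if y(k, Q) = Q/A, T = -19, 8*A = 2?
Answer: -21800/19 ≈ -1147.4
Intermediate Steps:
A = 1/4 (A = (1/8)*2 = 1/4 ≈ 0.25000)
y(k, Q) = 4*Q (y(k, Q) = Q/(1/4) = Q*4 = 4*Q)
((-7/T + 15/6)*y(2, -5))*20 = ((-7/(-19) + 15/6)*(4*(-5)))*20 = ((-7*(-1/19) + 15*(1/6))*(-20))*20 = ((7/19 + 5/2)*(-20))*20 = ((109/38)*(-20))*20 = -1090/19*20 = -21800/19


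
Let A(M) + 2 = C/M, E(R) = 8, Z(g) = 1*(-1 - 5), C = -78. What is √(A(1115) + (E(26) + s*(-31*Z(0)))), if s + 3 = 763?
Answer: 6*√4881934955/1115 ≈ 375.99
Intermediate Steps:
Z(g) = -6 (Z(g) = 1*(-6) = -6)
s = 760 (s = -3 + 763 = 760)
A(M) = -2 - 78/M
√(A(1115) + (E(26) + s*(-31*Z(0)))) = √((-2 - 78/1115) + (8 + 760*(-31*(-6)))) = √((-2 - 78*1/1115) + (8 + 760*186)) = √((-2 - 78/1115) + (8 + 141360)) = √(-2308/1115 + 141368) = √(157623012/1115) = 6*√4881934955/1115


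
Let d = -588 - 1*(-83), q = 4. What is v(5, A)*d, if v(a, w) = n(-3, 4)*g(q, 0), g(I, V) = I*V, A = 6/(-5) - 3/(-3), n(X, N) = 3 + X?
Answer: 0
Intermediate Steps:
A = -⅕ (A = 6*(-⅕) - 3*(-⅓) = -6/5 + 1 = -⅕ ≈ -0.20000)
d = -505 (d = -588 + 83 = -505)
v(a, w) = 0 (v(a, w) = (3 - 3)*(4*0) = 0*0 = 0)
v(5, A)*d = 0*(-505) = 0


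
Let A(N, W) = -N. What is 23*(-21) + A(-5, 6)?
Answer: -478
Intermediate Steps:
23*(-21) + A(-5, 6) = 23*(-21) - 1*(-5) = -483 + 5 = -478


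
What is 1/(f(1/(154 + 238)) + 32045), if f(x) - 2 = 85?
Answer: 1/32132 ≈ 3.1122e-5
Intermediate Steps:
f(x) = 87 (f(x) = 2 + 85 = 87)
1/(f(1/(154 + 238)) + 32045) = 1/(87 + 32045) = 1/32132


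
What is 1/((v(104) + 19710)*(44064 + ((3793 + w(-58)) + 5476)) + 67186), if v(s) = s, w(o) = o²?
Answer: 1/1123461544 ≈ 8.9011e-10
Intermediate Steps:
1/((v(104) + 19710)*(44064 + ((3793 + w(-58)) + 5476)) + 67186) = 1/((104 + 19710)*(44064 + ((3793 + (-58)²) + 5476)) + 67186) = 1/(19814*(44064 + ((3793 + 3364) + 5476)) + 67186) = 1/(19814*(44064 + (7157 + 5476)) + 67186) = 1/(19814*(44064 + 12633) + 67186) = 1/(19814*56697 + 67186) = 1/(1123394358 + 67186) = 1/1123461544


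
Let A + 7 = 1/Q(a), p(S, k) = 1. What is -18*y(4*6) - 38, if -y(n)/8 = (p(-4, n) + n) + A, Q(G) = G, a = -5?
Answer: 12626/5 ≈ 2525.2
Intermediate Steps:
A = -36/5 (A = -7 + 1/(-5) = -7 - ⅕ = -36/5 ≈ -7.2000)
y(n) = 248/5 - 8*n (y(n) = -8*((1 + n) - 36/5) = -8*(-31/5 + n) = 248/5 - 8*n)
-18*y(4*6) - 38 = -18*(248/5 - 32*6) - 38 = -18*(248/5 - 8*24) - 38 = -18*(248/5 - 192) - 38 = -18*(-712/5) - 38 = 12816/5 - 38 = 12626/5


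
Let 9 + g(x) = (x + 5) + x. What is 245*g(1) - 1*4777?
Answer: -5267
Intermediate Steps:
g(x) = -4 + 2*x (g(x) = -9 + ((x + 5) + x) = -9 + ((5 + x) + x) = -9 + (5 + 2*x) = -4 + 2*x)
245*g(1) - 1*4777 = 245*(-4 + 2*1) - 1*4777 = 245*(-4 + 2) - 4777 = 245*(-2) - 4777 = -490 - 4777 = -5267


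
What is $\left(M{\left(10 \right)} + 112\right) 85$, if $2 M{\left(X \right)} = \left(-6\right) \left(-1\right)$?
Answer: $9775$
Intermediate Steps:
$M{\left(X \right)} = 3$ ($M{\left(X \right)} = \frac{\left(-6\right) \left(-1\right)}{2} = \frac{1}{2} \cdot 6 = 3$)
$\left(M{\left(10 \right)} + 112\right) 85 = \left(3 + 112\right) 85 = 115 \cdot 85 = 9775$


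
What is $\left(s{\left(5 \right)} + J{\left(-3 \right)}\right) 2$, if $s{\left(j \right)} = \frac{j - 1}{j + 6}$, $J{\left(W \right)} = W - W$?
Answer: $\frac{8}{11} \approx 0.72727$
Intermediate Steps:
$J{\left(W \right)} = 0$
$s{\left(j \right)} = \frac{-1 + j}{6 + j}$
$\left(s{\left(5 \right)} + J{\left(-3 \right)}\right) 2 = \left(\frac{-1 + 5}{6 + 5} + 0\right) 2 = \left(\frac{1}{11} \cdot 4 + 0\right) 2 = \left(\frac{4}{11} + 0\right) 2 = \frac{4}{11} \cdot 2 = \frac{8}{11}$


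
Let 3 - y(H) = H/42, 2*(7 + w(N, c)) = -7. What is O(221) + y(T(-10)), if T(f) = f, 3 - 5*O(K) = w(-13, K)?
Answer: 1247/210 ≈ 5.9381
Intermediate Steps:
w(N, c) = -21/2 (w(N, c) = -7 + (½)*(-7) = -7 - 7/2 = -21/2)
O(K) = 27/10 (O(K) = ⅗ - ⅕*(-21/2) = ⅗ + 21/10 = 27/10)
y(H) = 3 - H/42
O(221) + y(T(-10)) = 27/10 + (3 - 1/42*(-10)) = 27/10 + (3 + 5/21) = 27/10 + 68/21 = 1247/210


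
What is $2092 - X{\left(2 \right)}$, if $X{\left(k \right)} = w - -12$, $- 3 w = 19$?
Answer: $\frac{6259}{3} \approx 2086.3$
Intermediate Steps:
$w = - \frac{19}{3}$ ($w = \left(- \frac{1}{3}\right) 19 = - \frac{19}{3} \approx -6.3333$)
$X{\left(k \right)} = \frac{17}{3}$ ($X{\left(k \right)} = - \frac{19}{3} - -12 = - \frac{19}{3} + 12 = \frac{17}{3}$)
$2092 - X{\left(2 \right)} = 2092 - \frac{17}{3} = \frac{6259}{3}$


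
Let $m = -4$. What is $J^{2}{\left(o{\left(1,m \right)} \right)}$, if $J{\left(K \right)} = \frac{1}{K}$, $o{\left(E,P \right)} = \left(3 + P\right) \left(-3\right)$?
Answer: $\frac{1}{9} \approx 0.11111$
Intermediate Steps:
$o{\left(E,P \right)} = -9 - 3 P$
$J^{2}{\left(o{\left(1,m \right)} \right)} = \left(\frac{1}{-9 - -12}\right)^{2} = \left(\frac{1}{-9 + 12}\right)^{2} = \left(\frac{1}{3}\right)^{2} = \frac{1}{9}$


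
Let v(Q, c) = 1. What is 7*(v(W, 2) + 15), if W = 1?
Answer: 112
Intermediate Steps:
7*(v(W, 2) + 15) = 7*(1 + 15) = 7*16 = 112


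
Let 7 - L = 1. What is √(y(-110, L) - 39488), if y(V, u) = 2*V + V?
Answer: I*√39818 ≈ 199.54*I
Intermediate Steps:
L = 6 (L = 7 - 1*1 = 7 - 1 = 6)
y(V, u) = 3*V
√(y(-110, L) - 39488) = √(3*(-110) - 39488) = √(-330 - 39488) = √(-39818) = I*√39818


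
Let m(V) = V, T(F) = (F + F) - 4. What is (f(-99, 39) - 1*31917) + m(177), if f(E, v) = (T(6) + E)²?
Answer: -23459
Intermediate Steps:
T(F) = -4 + 2*F (T(F) = 2*F - 4 = -4 + 2*F)
f(E, v) = (8 + E)² (f(E, v) = ((-4 + 2*6) + E)² = ((-4 + 12) + E)² = (8 + E)²)
(f(-99, 39) - 1*31917) + m(177) = ((8 - 99)² - 1*31917) + 177 = ((-91)² - 31917) + 177 = (8281 - 31917) + 177 = -23636 + 177 = -23459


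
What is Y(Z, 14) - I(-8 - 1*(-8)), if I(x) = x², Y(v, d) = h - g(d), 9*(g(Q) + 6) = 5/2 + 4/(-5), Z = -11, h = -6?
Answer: -17/90 ≈ -0.18889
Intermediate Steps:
g(Q) = -523/90 (g(Q) = -6 + (5/2 + 4/(-5))/9 = -6 + (5*(½) + 4*(-⅕))/9 = -6 + (5/2 - ⅘)/9 = -6 + (⅑)*(17/10) = -6 + 17/90 = -523/90)
Y(v, d) = -17/90 (Y(v, d) = -6 - 1*(-523/90) = -6 + 523/90 = -17/90)
Y(Z, 14) - I(-8 - 1*(-8)) = -17/90 - (-8 - 1*(-8))² = -17/90 - (-8 + 8)² = -17/90 - 1*0² = -17/90 - 1*0 = -17/90 + 0 = -17/90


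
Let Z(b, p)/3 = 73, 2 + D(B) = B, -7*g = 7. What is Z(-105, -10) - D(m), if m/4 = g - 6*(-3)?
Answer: 153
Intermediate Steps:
g = -1 (g = -⅐*7 = -1)
m = 68 (m = 4*(-1 - 6*(-3)) = 4*(-1 + 18) = 4*17 = 68)
D(B) = -2 + B
Z(b, p) = 219 (Z(b, p) = 3*73 = 219)
Z(-105, -10) - D(m) = 219 - (-2 + 68) = 219 - 1*66 = 219 - 66 = 153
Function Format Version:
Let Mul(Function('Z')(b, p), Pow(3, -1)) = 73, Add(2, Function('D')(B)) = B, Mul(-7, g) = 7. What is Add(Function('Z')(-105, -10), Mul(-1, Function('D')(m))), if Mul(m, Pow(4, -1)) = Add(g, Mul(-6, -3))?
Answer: 153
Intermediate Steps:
g = -1 (g = Mul(Rational(-1, 7), 7) = -1)
m = 68 (m = Mul(4, Add(-1, Mul(-6, -3))) = Mul(4, Add(-1, 18)) = Mul(4, 17) = 68)
Function('D')(B) = Add(-2, B)
Function('Z')(b, p) = 219 (Function('Z')(b, p) = Mul(3, 73) = 219)
Add(Function('Z')(-105, -10), Mul(-1, Function('D')(m))) = Add(219, Mul(-1, Add(-2, 68))) = Add(219, Mul(-1, 66)) = Add(219, -66) = 153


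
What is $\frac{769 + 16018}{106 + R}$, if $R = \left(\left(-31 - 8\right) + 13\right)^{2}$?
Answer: $\frac{16787}{782} \approx 21.467$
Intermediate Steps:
$R = 676$ ($R = \left(-39 + 13\right)^{2} = \left(-26\right)^{2} = 676$)
$\frac{769 + 16018}{106 + R} = \frac{769 + 16018}{106 + 676} = \frac{16787}{782}$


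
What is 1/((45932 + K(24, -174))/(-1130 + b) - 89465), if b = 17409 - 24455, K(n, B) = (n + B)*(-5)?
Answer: -4088/365756261 ≈ -1.1177e-5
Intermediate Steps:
K(n, B) = -5*B - 5*n (K(n, B) = (B + n)*(-5) = -5*B - 5*n)
b = -7046
1/((45932 + K(24, -174))/(-1130 + b) - 89465) = 1/((45932 + (-5*(-174) - 5*24))/(-1130 - 7046) - 89465) = 1/((45932 + (870 - 120))/(-8176) - 89465) = 1/((45932 + 750)*(-1/8176) - 89465) = 1/(46682*(-1/8176) - 89465) = 1/(-23341/4088 - 89465) = 1/(-365756261/4088) = -4088/365756261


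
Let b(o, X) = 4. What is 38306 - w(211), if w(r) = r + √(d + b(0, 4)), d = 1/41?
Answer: 38095 - √6765/41 ≈ 38093.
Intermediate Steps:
d = 1/41 ≈ 0.024390
w(r) = r + √6765/41 (w(r) = r + √(1/41 + 4) = r + √(165/41) = r + √6765/41)
38306 - w(211) = 38306 - (211 + √6765/41) = 38306 + (-211 - √6765/41) = 38095 - √6765/41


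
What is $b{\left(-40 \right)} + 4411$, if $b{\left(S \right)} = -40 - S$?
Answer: $4411$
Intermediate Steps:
$b{\left(-40 \right)} + 4411 = \left(-40 - -40\right) + 4411 = \left(-40 + 40\right) + 4411 = 0 + 4411 = 4411$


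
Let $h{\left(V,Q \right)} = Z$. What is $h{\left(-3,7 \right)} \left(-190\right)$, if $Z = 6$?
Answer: $-1140$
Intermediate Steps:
$h{\left(V,Q \right)} = 6$
$h{\left(-3,7 \right)} \left(-190\right) = 6 \left(-190\right) = -1140$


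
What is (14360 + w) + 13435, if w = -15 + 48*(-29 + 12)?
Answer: 26964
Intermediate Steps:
w = -831 (w = -15 + 48*(-17) = -15 - 816 = -831)
(14360 + w) + 13435 = (14360 - 831) + 13435 = 13529 + 13435 = 26964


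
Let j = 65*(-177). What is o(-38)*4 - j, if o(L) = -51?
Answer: 11301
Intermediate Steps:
j = -11505
o(-38)*4 - j = -51*4 - 1*(-11505) = -204 + 11505 = 11301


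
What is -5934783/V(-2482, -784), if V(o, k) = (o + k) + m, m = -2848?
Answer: 1978261/2038 ≈ 970.69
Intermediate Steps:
V(o, k) = -2848 + k + o (V(o, k) = (o + k) - 2848 = (k + o) - 2848 = -2848 + k + o)
-5934783/V(-2482, -784) = -5934783/(-2848 - 784 - 2482) = -5934783/(-6114) = -5934783*(-1/6114) = 1978261/2038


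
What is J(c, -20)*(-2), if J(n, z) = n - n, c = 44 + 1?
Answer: 0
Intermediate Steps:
c = 45
J(n, z) = 0
J(c, -20)*(-2) = 0*(-2) = 0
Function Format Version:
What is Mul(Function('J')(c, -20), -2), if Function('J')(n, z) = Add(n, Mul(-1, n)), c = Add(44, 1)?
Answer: 0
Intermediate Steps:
c = 45
Function('J')(n, z) = 0
Mul(Function('J')(c, -20), -2) = Mul(0, -2) = 0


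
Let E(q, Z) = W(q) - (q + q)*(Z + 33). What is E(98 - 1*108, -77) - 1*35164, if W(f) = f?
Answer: -36054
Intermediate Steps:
E(q, Z) = q - 2*q*(33 + Z) (E(q, Z) = q - (q + q)*(Z + 33) = q - 2*q*(33 + Z))
E(98 - 1*108, -77) - 1*35164 = (98 - 1*108)*(-65 - 2*(-77)) - 1*35164 = (98 - 108)*(-65 + 154) - 35164 = -10*89 - 35164 = -890 - 35164 = -36054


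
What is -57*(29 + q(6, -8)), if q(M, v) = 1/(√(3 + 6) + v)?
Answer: -8208/5 ≈ -1641.6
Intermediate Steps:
q(M, v) = 1/(3 + v) (q(M, v) = 1/(√9 + v) = 1/(3 + v))
-57*(29 + q(6, -8)) = -57*(29 + 1/(3 - 8)) = -57*(29 + 1/(-5)) = -57*(29 - ⅕) = -57*144/5 = -8208/5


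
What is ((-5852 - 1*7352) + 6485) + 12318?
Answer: 5599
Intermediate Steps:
((-5852 - 1*7352) + 6485) + 12318 = ((-5852 - 7352) + 6485) + 12318 = (-13204 + 6485) + 12318 = -6719 + 12318 = 5599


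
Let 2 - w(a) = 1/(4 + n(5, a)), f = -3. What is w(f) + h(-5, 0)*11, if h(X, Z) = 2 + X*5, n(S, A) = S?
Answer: -2260/9 ≈ -251.11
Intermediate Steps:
h(X, Z) = 2 + 5*X
w(a) = 17/9 (w(a) = 2 - 1/(4 + 5) = 2 - 1/9 = 17/9)
w(f) + h(-5, 0)*11 = 17/9 + (2 + 5*(-5))*11 = 17/9 + (2 - 25)*11 = 17/9 - 23*11 = 17/9 - 253 = -2260/9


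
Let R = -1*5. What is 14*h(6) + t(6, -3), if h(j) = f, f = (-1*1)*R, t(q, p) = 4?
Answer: 74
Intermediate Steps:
R = -5
f = 5 (f = -1*1*(-5) = -1*(-5) = 5)
h(j) = 5
14*h(6) + t(6, -3) = 14*5 + 4 = 70 + 4 = 74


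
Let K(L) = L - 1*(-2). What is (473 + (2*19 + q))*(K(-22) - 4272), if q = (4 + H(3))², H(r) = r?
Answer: -2403520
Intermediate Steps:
K(L) = 2 + L (K(L) = L + 2 = 2 + L)
q = 49 (q = (4 + 3)² = 7² = 49)
(473 + (2*19 + q))*(K(-22) - 4272) = (473 + (2*19 + 49))*((2 - 22) - 4272) = (473 + (38 + 49))*(-20 - 4272) = (473 + 87)*(-4292) = 560*(-4292) = -2403520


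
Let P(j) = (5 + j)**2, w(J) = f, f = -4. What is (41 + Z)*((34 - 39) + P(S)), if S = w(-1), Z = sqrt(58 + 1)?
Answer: -164 - 4*sqrt(59) ≈ -194.72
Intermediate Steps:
w(J) = -4
Z = sqrt(59) ≈ 7.6811
S = -4
(41 + Z)*((34 - 39) + P(S)) = (41 + sqrt(59))*((34 - 39) + (5 - 4)**2) = (41 + sqrt(59))*(-5 + 1**2) = (41 + sqrt(59))*(-5 + 1) = (41 + sqrt(59))*(-4) = -164 - 4*sqrt(59)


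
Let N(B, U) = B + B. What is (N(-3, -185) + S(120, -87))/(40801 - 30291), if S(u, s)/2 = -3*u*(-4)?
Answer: 1437/5255 ≈ 0.27345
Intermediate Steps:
N(B, U) = 2*B
S(u, s) = 24*u (S(u, s) = 2*(-3*u*(-4)) = 2*(12*u) = 24*u)
(N(-3, -185) + S(120, -87))/(40801 - 30291) = (2*(-3) + 24*120)/(40801 - 30291) = (-6 + 2880)/10510 = 2874*(1/10510) = 1437/5255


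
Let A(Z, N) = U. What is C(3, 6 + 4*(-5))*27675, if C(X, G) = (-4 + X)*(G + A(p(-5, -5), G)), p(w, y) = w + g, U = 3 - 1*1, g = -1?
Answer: 332100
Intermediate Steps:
U = 2 (U = 3 - 1 = 2)
p(w, y) = -1 + w (p(w, y) = w - 1 = -1 + w)
A(Z, N) = 2
C(X, G) = (-4 + X)*(2 + G) (C(X, G) = (-4 + X)*(G + 2) = (-4 + X)*(2 + G))
C(3, 6 + 4*(-5))*27675 = (-8 - 4*(6 + 4*(-5)) + 2*3 + (6 + 4*(-5))*3)*27675 = (-8 - 4*(6 - 20) + 6 + (6 - 20)*3)*27675 = (-8 - 4*(-14) + 6 - 14*3)*27675 = (-8 + 56 + 6 - 42)*27675 = 12*27675 = 332100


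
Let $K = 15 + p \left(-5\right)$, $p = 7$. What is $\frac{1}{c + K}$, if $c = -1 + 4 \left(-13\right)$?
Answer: $- \frac{1}{73} \approx -0.013699$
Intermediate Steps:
$K = -20$ ($K = 15 + 7 \left(-5\right) = 15 - 35 = -20$)
$c = -53$ ($c = -1 - 52 = -53$)
$\frac{1}{c + K} = \frac{1}{-53 - 20} = \frac{1}{-73} = - \frac{1}{73}$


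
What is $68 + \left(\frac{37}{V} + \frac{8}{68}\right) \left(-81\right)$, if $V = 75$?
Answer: $\frac{7867}{425} \approx 18.511$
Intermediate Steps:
$68 + \left(\frac{37}{V} + \frac{8}{68}\right) \left(-81\right) = 68 + \left(\frac{37}{75} + \frac{8}{68}\right) \left(-81\right) = 68 + \left(37 \cdot \frac{1}{75} + 8 \cdot \frac{1}{68}\right) \left(-81\right) = 68 + \left(\frac{37}{75} + \frac{2}{17}\right) \left(-81\right) = 68 + \frac{779}{1275} \left(-81\right) = 68 - \frac{21033}{425} = \frac{7867}{425}$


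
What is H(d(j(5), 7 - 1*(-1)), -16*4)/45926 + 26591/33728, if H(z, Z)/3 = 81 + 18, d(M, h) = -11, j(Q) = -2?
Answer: 615617741/774496064 ≈ 0.79486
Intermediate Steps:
H(z, Z) = 297 (H(z, Z) = 3*(81 + 18) = 3*99 = 297)
H(d(j(5), 7 - 1*(-1)), -16*4)/45926 + 26591/33728 = 297/45926 + 26591/33728 = 615617741/774496064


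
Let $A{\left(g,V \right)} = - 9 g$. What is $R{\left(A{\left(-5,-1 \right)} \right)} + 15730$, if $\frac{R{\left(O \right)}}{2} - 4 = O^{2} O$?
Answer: $197988$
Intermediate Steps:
$R{\left(O \right)} = 8 + 2 O^{3}$ ($R{\left(O \right)} = 8 + 2 O^{2} O = 8 + 2 O^{3}$)
$R{\left(A{\left(-5,-1 \right)} \right)} + 15730 = \left(8 + 2 \left(\left(-9\right) \left(-5\right)\right)^{3}\right) + 15730 = \left(8 + 2 \cdot 45^{3}\right) + 15730 = \left(8 + 2 \cdot 91125\right) + 15730 = \left(8 + 182250\right) + 15730 = 182258 + 15730 = 197988$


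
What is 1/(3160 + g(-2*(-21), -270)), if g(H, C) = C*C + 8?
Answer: 1/76068 ≈ 1.3146e-5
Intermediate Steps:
g(H, C) = 8 + C² (g(H, C) = C² + 8 = 8 + C²)
1/(3160 + g(-2*(-21), -270)) = 1/(3160 + (8 + (-270)²)) = 1/(3160 + (8 + 72900)) = 1/(3160 + 72908) = 1/76068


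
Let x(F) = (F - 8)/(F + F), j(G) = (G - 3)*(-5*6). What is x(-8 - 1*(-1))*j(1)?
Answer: 450/7 ≈ 64.286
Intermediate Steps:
j(G) = 90 - 30*G (j(G) = (-3 + G)*(-30) = 90 - 30*G)
x(F) = (-8 + F)/(2*F) (x(F) = (-8 + F)/((2*F)) = (-8 + F)*(1/(2*F)) = (-8 + F)/(2*F))
x(-8 - 1*(-1))*j(1) = ((-8 + (-8 - 1*(-1)))/(2*(-8 - 1*(-1))))*(90 - 30*1) = ((-8 + (-8 + 1))/(2*(-8 + 1)))*(90 - 30) = ((½)*(-8 - 7)/(-7))*60 = ((½)*(-⅐)*(-15))*60 = (15/14)*60 = 450/7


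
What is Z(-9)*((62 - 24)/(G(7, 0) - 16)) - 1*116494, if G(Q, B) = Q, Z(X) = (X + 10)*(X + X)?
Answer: -116418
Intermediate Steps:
Z(X) = 2*X*(10 + X) (Z(X) = (10 + X)*(2*X) = 2*X*(10 + X))
Z(-9)*((62 - 24)/(G(7, 0) - 16)) - 1*116494 = (2*(-9)*(10 - 9))*((62 - 24)/(7 - 16)) - 1*116494 = (2*(-9)*1)*(38/(-9)) - 116494 = -684*(-1)/9 - 116494 = -18*(-38/9) - 116494 = 76 - 116494 = -116418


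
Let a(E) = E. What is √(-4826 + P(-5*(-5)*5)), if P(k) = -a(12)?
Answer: I*√4838 ≈ 69.556*I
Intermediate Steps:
P(k) = -12 (P(k) = -1*12 = -12)
√(-4826 + P(-5*(-5)*5)) = √(-4826 - 12) = √(-4838) = I*√4838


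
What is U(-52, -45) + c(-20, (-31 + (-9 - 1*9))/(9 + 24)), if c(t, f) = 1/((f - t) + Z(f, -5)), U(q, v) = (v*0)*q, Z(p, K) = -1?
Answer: 33/578 ≈ 0.057093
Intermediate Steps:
U(q, v) = 0 (U(q, v) = 0*q = 0)
c(t, f) = 1/(-1 + f - t) (c(t, f) = 1/((f - t) - 1) = 1/(-1 + f - t))
U(-52, -45) + c(-20, (-31 + (-9 - 1*9))/(9 + 24)) = 0 - 1/(1 - 20 - (-31 + (-9 - 1*9))/(9 + 24)) = 0 - 1/(1 - 20 - (-31 + (-9 - 9))/33) = 0 - 1/(1 - 20 - (-31 - 18)/33) = 0 - 1/(1 - 20 - (-49)/33) = 0 - 1/(1 - 20 - 1*(-49/33)) = 0 - 1/(1 - 20 + 49/33) = 0 - 1/(-578/33) = 0 - 1*(-33/578) = 0 + 33/578 = 33/578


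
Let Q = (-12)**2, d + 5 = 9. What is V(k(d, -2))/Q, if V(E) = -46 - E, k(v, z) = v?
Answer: -25/72 ≈ -0.34722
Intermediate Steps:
d = 4 (d = -5 + 9 = 4)
Q = 144
V(k(d, -2))/Q = (-46 - 1*4)/144 = (-46 - 4)*(1/144) = -50*1/144 = -25/72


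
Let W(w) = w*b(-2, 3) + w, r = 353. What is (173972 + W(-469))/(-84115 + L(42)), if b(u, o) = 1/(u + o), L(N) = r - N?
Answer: -86517/41902 ≈ -2.0647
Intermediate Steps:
L(N) = 353 - N
b(u, o) = 1/(o + u)
W(w) = 2*w (W(w) = w/(3 - 2) + w = w/1 + w = w*1 + w = w + w = 2*w)
(173972 + W(-469))/(-84115 + L(42)) = (173972 + 2*(-469))/(-84115 + (353 - 1*42)) = (173972 - 938)/(-84115 + (353 - 42)) = 173034/(-84115 + 311) = 173034/(-83804) = 173034*(-1/83804) = -86517/41902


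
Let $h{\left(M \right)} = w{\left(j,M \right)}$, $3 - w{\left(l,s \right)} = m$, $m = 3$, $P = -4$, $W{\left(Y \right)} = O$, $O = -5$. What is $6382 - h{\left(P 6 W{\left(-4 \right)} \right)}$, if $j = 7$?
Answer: $6382$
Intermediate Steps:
$W{\left(Y \right)} = -5$
$w{\left(l,s \right)} = 0$ ($w{\left(l,s \right)} = 3 - 3 = 0$)
$h{\left(M \right)} = 0$
$6382 - h{\left(P 6 W{\left(-4 \right)} \right)} = 6382 - 0 = 6382 + 0 = 6382$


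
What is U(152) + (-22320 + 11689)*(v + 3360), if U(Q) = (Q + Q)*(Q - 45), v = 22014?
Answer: -269718466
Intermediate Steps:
U(Q) = 2*Q*(-45 + Q) (U(Q) = (2*Q)*(-45 + Q) = 2*Q*(-45 + Q))
U(152) + (-22320 + 11689)*(v + 3360) = 2*152*(-45 + 152) + (-22320 + 11689)*(22014 + 3360) = 2*152*107 - 10631*25374 = 32528 - 269750994 = -269718466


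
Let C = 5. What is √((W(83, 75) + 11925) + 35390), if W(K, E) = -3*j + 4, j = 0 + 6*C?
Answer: √47229 ≈ 217.32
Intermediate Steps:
j = 30 (j = 0 + 6*5 = 0 + 30 = 30)
W(K, E) = -86 (W(K, E) = -3*30 + 4 = -90 + 4 = -86)
√((W(83, 75) + 11925) + 35390) = √((-86 + 11925) + 35390) = √(11839 + 35390) = √47229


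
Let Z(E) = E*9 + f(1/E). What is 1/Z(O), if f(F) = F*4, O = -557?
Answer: -557/2792245 ≈ -0.00019948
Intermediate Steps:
f(F) = 4*F
Z(E) = 4/E + 9*E (Z(E) = E*9 + 4/E = 9*E + 4/E = 4/E + 9*E)
1/Z(O) = 1/(4/(-557) + 9*(-557)) = 1/(4*(-1/557) - 5013) = 1/(-4/557 - 5013) = 1/(-2792245/557) = -557/2792245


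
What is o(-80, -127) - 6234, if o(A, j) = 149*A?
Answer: -18154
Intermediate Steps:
o(-80, -127) - 6234 = 149*(-80) - 6234 = -11920 - 6234 = -18154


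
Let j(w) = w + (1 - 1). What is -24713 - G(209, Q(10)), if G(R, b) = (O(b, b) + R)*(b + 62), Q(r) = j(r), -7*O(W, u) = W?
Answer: -277607/7 ≈ -39658.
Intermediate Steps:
O(W, u) = -W/7
j(w) = w (j(w) = w + 0 = w)
Q(r) = r
G(R, b) = (62 + b)*(R - b/7) (G(R, b) = (-b/7 + R)*(b + 62) = (R - b/7)*(62 + b) = (62 + b)*(R - b/7))
-24713 - G(209, Q(10)) = -24713 - (62*209 - 62/7*10 - ⅐*10² + 209*10) = -24713 - (12958 - 620/7 - ⅐*100 + 2090) = -24713 - (12958 - 620/7 - 100/7 + 2090) = -24713 - 1*104616/7 = -24713 - 104616/7 = -277607/7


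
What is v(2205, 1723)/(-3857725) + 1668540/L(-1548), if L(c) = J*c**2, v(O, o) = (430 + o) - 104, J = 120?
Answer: 97459420733/18488563696800 ≈ 0.0052713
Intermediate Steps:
v(O, o) = 326 + o
L(c) = 120*c**2
v(2205, 1723)/(-3857725) + 1668540/L(-1548) = (326 + 1723)/(-3857725) + 1668540/((120*(-1548)**2)) = 2049*(-1/3857725) + 1668540/((120*2396304)) = -2049/3857725 + 1668540/287556480 = -2049/3857725 + 1668540*(1/287556480) = -2049/3857725 + 27809/4792608 = 97459420733/18488563696800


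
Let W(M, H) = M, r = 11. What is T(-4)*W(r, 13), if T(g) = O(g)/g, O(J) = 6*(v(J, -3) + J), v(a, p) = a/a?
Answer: 99/2 ≈ 49.500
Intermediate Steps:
v(a, p) = 1
O(J) = 6 + 6*J (O(J) = 6*(1 + J) = 6 + 6*J)
T(g) = (6 + 6*g)/g
T(-4)*W(r, 13) = (6 + 6/(-4))*11 = (6 + 6*(-¼))*11 = (6 - 3/2)*11 = (9/2)*11 = 99/2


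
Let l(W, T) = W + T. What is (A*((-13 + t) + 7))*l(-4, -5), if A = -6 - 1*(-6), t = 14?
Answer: 0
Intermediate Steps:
A = 0 (A = -6 + 6 = 0)
l(W, T) = T + W
(A*((-13 + t) + 7))*l(-4, -5) = (0*((-13 + 14) + 7))*(-5 - 4) = (0*(1 + 7))*(-9) = (0*8)*(-9) = 0*(-9) = 0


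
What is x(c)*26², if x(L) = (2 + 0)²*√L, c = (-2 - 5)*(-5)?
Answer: 2704*√35 ≈ 15997.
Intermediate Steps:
c = 35 (c = -7*(-5) = 35)
x(L) = 4*√L (x(L) = 2²*√L = 4*√L)
x(c)*26² = (4*√35)*26² = (4*√35)*676 = 2704*√35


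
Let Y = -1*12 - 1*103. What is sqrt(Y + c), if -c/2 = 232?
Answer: I*sqrt(579) ≈ 24.062*I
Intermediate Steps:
c = -464 (c = -2*232 = -464)
Y = -115 (Y = -12 - 103 = -115)
sqrt(Y + c) = sqrt(-115 - 464) = sqrt(-579) = I*sqrt(579)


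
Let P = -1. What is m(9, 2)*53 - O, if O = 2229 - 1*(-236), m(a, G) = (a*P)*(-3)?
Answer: -1034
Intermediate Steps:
m(a, G) = 3*a (m(a, G) = (a*(-1))*(-3) = -a*(-3) = 3*a)
O = 2465 (O = 2229 + 236 = 2465)
m(9, 2)*53 - O = (3*9)*53 - 1*2465 = 27*53 - 2465 = 1431 - 2465 = -1034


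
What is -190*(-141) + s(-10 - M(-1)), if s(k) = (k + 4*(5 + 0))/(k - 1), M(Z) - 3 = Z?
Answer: 348262/13 ≈ 26789.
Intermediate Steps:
M(Z) = 3 + Z
s(k) = (20 + k)/(-1 + k) (s(k) = (k + 4*5)/(-1 + k) = (k + 20)/(-1 + k) = (20 + k)/(-1 + k))
-190*(-141) + s(-10 - M(-1)) = -190*(-141) + (20 + (-10 - (3 - 1)))/(-1 + (-10 - (3 - 1))) = 26790 + (20 + (-10 - 1*2))/(-1 + (-10 - 1*2)) = 26790 + (20 + (-10 - 2))/(-1 + (-10 - 2)) = 26790 + (20 - 12)/(-1 - 12) = 26790 + 8/(-13) = 26790 - 1/13*8 = 26790 - 8/13 = 348262/13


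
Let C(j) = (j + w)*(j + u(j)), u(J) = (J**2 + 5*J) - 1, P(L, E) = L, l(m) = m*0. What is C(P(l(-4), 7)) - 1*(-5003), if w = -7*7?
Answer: 5052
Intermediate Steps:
l(m) = 0
w = -49
u(J) = -1 + J**2 + 5*J
C(j) = (-49 + j)*(-1 + j**2 + 6*j) (C(j) = (j - 49)*(j + (-1 + j**2 + 5*j)) = (-49 + j)*(-1 + j**2 + 6*j))
C(P(l(-4), 7)) - 1*(-5003) = (49 + 0**3 - 295*0 - 43*0**2) - 1*(-5003) = (49 + 0 + 0 - 43*0) + 5003 = (49 + 0 + 0 + 0) + 5003 = 49 + 5003 = 5052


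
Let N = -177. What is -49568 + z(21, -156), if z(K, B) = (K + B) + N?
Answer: -49880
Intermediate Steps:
z(K, B) = -177 + B + K (z(K, B) = (K + B) - 177 = (B + K) - 177 = -177 + B + K)
-49568 + z(21, -156) = -49568 + (-177 - 156 + 21) = -49568 - 312 = -49880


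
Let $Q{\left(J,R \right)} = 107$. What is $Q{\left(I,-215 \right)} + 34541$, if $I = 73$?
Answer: $34648$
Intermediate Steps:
$Q{\left(I,-215 \right)} + 34541 = 107 + 34541 = 34648$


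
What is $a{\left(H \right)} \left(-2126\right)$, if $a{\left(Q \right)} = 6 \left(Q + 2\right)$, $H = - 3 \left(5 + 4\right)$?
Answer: $318900$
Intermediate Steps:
$H = -27$ ($H = \left(-3\right) 9 = -27$)
$a{\left(Q \right)} = 12 + 6 Q$ ($a{\left(Q \right)} = 6 \left(2 + Q\right) = 12 + 6 Q$)
$a{\left(H \right)} \left(-2126\right) = \left(12 + 6 \left(-27\right)\right) \left(-2126\right) = \left(12 - 162\right) \left(-2126\right) = \left(-150\right) \left(-2126\right) = 318900$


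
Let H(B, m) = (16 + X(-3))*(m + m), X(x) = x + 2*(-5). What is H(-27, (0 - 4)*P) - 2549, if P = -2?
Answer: -2501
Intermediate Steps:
X(x) = -10 + x (X(x) = x - 10 = -10 + x)
H(B, m) = 6*m (H(B, m) = (16 + (-10 - 3))*(m + m) = (16 - 13)*(2*m) = 3*(2*m) = 6*m)
H(-27, (0 - 4)*P) - 2549 = 6*((0 - 4)*(-2)) - 2549 = 6*(-4*(-2)) - 2549 = 6*8 - 2549 = 48 - 2549 = -2501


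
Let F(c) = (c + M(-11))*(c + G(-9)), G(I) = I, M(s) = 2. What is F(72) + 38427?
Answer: 43089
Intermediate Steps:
F(c) = (-9 + c)*(2 + c) (F(c) = (c + 2)*(c - 9) = (2 + c)*(-9 + c) = (-9 + c)*(2 + c))
F(72) + 38427 = (-18 + 72² - 7*72) + 38427 = (-18 + 5184 - 504) + 38427 = 4662 + 38427 = 43089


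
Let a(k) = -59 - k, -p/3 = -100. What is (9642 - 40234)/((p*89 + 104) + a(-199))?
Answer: -478/421 ≈ -1.1354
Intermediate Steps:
p = 300 (p = -3*(-100) = 300)
(9642 - 40234)/((p*89 + 104) + a(-199)) = (9642 - 40234)/((300*89 + 104) + (-59 - 1*(-199))) = -30592/((26700 + 104) + (-59 + 199)) = -30592/(26804 + 140) = -30592/26944 = -30592*1/26944 = -478/421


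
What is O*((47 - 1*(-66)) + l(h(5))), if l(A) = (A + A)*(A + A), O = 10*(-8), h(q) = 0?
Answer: -9040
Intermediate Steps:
O = -80
l(A) = 4*A² (l(A) = (2*A)*(2*A) = 4*A²)
O*((47 - 1*(-66)) + l(h(5))) = -80*((47 - 1*(-66)) + 4*0²) = -80*((47 + 66) + 4*0) = -80*(113 + 0) = -80*113 = -9040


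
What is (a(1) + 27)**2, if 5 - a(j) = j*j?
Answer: 961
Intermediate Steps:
a(j) = 5 - j**2 (a(j) = 5 - j*j = 5 - j**2)
(a(1) + 27)**2 = ((5 - 1*1**2) + 27)**2 = ((5 - 1*1) + 27)**2 = ((5 - 1) + 27)**2 = (4 + 27)**2 = 31**2 = 961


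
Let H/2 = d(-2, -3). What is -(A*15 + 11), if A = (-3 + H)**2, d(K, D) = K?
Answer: -746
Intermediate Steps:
H = -4 (H = 2*(-2) = -4)
A = 49 (A = (-3 - 4)**2 = (-7)**2 = 49)
-(A*15 + 11) = -(49*15 + 11) = -(735 + 11) = -1*746 = -746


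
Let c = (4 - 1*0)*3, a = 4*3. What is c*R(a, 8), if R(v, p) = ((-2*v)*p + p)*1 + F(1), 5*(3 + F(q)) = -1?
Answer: -11232/5 ≈ -2246.4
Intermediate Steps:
F(q) = -16/5 (F(q) = -3 + (1/5)*(-1) = -3 - 1/5 = -16/5)
a = 12
c = 12 (c = (4 + 0)*3 = 4*3 = 12)
R(v, p) = -16/5 + p - 2*p*v (R(v, p) = ((-2*v)*p + p)*1 - 16/5 = (-2*p*v + p)*1 - 16/5 = (p - 2*p*v)*1 - 16/5 = (p - 2*p*v) - 16/5 = -16/5 + p - 2*p*v)
c*R(a, 8) = 12*(-16/5 + 8 - 2*8*12) = 12*(-16/5 + 8 - 192) = 12*(-936/5) = -11232/5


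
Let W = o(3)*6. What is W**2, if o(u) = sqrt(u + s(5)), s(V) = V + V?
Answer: 468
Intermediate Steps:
s(V) = 2*V
o(u) = sqrt(10 + u) (o(u) = sqrt(u + 2*5) = sqrt(u + 10) = sqrt(10 + u))
W = 6*sqrt(13) (W = sqrt(10 + 3)*6 = sqrt(13)*6 = 6*sqrt(13) ≈ 21.633)
W**2 = (6*sqrt(13))**2 = 468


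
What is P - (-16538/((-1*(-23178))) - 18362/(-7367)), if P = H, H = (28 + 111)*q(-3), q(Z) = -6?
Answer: -71355599437/85376163 ≈ -835.78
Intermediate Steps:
H = -834 (H = (28 + 111)*(-6) = 139*(-6) = -834)
P = -834
P - (-16538/((-1*(-23178))) - 18362/(-7367)) = -834 - (-16538/((-1*(-23178))) - 18362/(-7367)) = -834 - (-16538/23178 - 18362*(-1/7367)) = -834 - (-16538*1/23178 + 18362/7367) = -834 - (-8269/11589 + 18362/7367) = -834 - 1*151879495/85376163 = -834 - 151879495/85376163 = -71355599437/85376163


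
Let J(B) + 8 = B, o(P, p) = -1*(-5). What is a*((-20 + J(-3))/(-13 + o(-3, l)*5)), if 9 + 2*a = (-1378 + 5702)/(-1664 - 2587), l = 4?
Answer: 1320073/102024 ≈ 12.939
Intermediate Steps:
o(P, p) = 5
J(B) = -8 + B
a = -42583/8502 (a = -9/2 + ((-1378 + 5702)/(-1664 - 2587))/2 = -9/2 + (4324/(-4251))/2 = -9/2 + (4324*(-1/4251))/2 = -9/2 + (½)*(-4324/4251) = -9/2 - 2162/4251 = -42583/8502 ≈ -5.0086)
a*((-20 + J(-3))/(-13 + o(-3, l)*5)) = -42583*(-20 + (-8 - 3))/(8502*(-13 + 5*5)) = -42583*(-20 - 11)/(8502*(-13 + 25)) = -(-1320073)/(8502*12) = -42583/8502*(-31/12) = 1320073/102024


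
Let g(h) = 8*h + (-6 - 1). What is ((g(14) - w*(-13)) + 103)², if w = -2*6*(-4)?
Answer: 692224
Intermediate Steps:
w = 48 (w = -12*(-4) = 48)
g(h) = -7 + 8*h (g(h) = 8*h - 7 = -7 + 8*h)
((g(14) - w*(-13)) + 103)² = (((-7 + 8*14) - 48*(-13)) + 103)² = (((-7 + 112) - 1*(-624)) + 103)² = ((105 + 624) + 103)² = (729 + 103)² = 832² = 692224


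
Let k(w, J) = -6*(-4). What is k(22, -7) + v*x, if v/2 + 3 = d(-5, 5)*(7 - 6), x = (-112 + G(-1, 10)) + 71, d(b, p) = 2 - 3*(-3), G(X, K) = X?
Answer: -648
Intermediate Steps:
d(b, p) = 11 (d(b, p) = 2 + 9 = 11)
k(w, J) = 24
x = -42 (x = (-112 - 1) + 71 = -113 + 71 = -42)
v = 16 (v = -6 + 2*(11*(7 - 6)) = -6 + 2*(11*1) = -6 + 2*11 = -6 + 22 = 16)
k(22, -7) + v*x = 24 + 16*(-42) = 24 - 672 = -648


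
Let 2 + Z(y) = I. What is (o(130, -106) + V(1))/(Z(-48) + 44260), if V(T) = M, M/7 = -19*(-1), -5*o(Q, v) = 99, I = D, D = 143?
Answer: 566/222005 ≈ 0.0025495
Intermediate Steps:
I = 143
o(Q, v) = -99/5 (o(Q, v) = -1/5*99 = -99/5)
Z(y) = 141 (Z(y) = -2 + 143 = 141)
M = 133 (M = 7*(-19*(-1)) = 7*19 = 133)
V(T) = 133
(o(130, -106) + V(1))/(Z(-48) + 44260) = (-99/5 + 133)/(141 + 44260) = (566/5)/44401 = (566/5)*(1/44401) = 566/222005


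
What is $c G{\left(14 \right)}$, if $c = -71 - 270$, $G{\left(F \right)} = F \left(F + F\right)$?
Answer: $-133672$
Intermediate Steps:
$G{\left(F \right)} = 2 F^{2}$ ($G{\left(F \right)} = F 2 F = 2 F^{2}$)
$c = -341$ ($c = -71 - 270 = -341$)
$c G{\left(14 \right)} = - 341 \cdot 2 \cdot 14^{2} = - 341 \cdot 2 \cdot 196 = \left(-341\right) 392 = -133672$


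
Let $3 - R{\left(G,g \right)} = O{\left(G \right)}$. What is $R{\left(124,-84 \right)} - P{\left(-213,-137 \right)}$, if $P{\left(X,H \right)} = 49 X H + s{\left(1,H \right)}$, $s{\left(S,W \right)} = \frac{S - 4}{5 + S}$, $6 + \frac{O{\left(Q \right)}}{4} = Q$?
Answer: $- \frac{2860675}{2} \approx -1.4303 \cdot 10^{6}$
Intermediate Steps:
$O{\left(Q \right)} = -24 + 4 Q$
$R{\left(G,g \right)} = 27 - 4 G$ ($R{\left(G,g \right)} = 3 - \left(-24 + 4 G\right) = 27 - 4 G$)
$s{\left(S,W \right)} = \frac{-4 + S}{5 + S}$
$P{\left(X,H \right)} = - \frac{1}{2} + 49 H X$ ($P{\left(X,H \right)} = 49 X H + \frac{-4 + 1}{5 + 1} = 49 H X + \frac{1}{6} \left(-3\right) = 49 H X - \frac{1}{2} = - \frac{1}{2} + 49 H X$)
$R{\left(124,-84 \right)} - P{\left(-213,-137 \right)} = \left(27 - 496\right) - \left(- \frac{1}{2} + 49 \left(-137\right) \left(-213\right)\right) = \left(27 - 496\right) - \left(- \frac{1}{2} + 1429869\right) = -469 - \frac{2859737}{2} = - \frac{2860675}{2}$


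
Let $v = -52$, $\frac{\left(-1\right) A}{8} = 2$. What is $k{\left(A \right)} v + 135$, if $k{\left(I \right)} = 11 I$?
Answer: $9287$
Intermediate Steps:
$A = -16$ ($A = \left(-8\right) 2 = -16$)
$k{\left(A \right)} v + 135 = 11 \left(-16\right) \left(-52\right) + 135 = \left(-176\right) \left(-52\right) + 135 = 9152 + 135 = 9287$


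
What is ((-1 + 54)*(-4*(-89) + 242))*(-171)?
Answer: -5419674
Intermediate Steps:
((-1 + 54)*(-4*(-89) + 242))*(-171) = (53*(356 + 242))*(-171) = (53*598)*(-171) = 31694*(-171) = -5419674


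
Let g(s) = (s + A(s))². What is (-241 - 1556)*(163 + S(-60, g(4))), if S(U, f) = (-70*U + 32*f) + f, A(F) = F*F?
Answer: -31560711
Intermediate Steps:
A(F) = F²
g(s) = (s + s²)²
S(U, f) = -70*U + 33*f
(-241 - 1556)*(163 + S(-60, g(4))) = (-241 - 1556)*(163 + (-70*(-60) + 33*(4²*(1 + 4)²))) = -1797*(163 + (4200 + 33*(16*5²))) = -1797*(163 + (4200 + 33*(16*25))) = -1797*(163 + (4200 + 33*400)) = -1797*(163 + (4200 + 13200)) = -1797*(163 + 17400) = -1797*17563 = -31560711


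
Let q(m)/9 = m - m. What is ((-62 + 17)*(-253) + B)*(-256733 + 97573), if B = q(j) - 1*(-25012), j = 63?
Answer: -5792946520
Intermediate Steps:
q(m) = 0 (q(m) = 9*(m - m) = 9*0 = 0)
B = 25012 (B = 0 - 1*(-25012) = 0 + 25012 = 25012)
((-62 + 17)*(-253) + B)*(-256733 + 97573) = ((-62 + 17)*(-253) + 25012)*(-256733 + 97573) = (-45*(-253) + 25012)*(-159160) = (11385 + 25012)*(-159160) = 36397*(-159160) = -5792946520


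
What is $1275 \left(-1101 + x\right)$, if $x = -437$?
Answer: $-1960950$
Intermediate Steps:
$1275 \left(-1101 + x\right) = 1275 \left(-1101 - 437\right) = 1275 \left(-1538\right) = -1960950$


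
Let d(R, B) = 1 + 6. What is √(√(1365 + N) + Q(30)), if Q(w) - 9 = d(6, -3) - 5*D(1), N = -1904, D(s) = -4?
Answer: √(36 + 7*I*√11) ≈ 6.2784 + 1.8489*I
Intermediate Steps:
d(R, B) = 7
Q(w) = 36 (Q(w) = 9 + (7 - 5*(-4)) = 9 + (7 + 20) = 9 + 27 = 36)
√(√(1365 + N) + Q(30)) = √(√(1365 - 1904) + 36) = √(√(-539) + 36) = √(7*I*√11 + 36) = √(36 + 7*I*√11)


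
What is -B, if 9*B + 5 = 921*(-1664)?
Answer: 1532549/9 ≈ 1.7028e+5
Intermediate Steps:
B = -1532549/9 (B = -5/9 + (921*(-1664))/9 = -5/9 + (⅑)*(-1532544) = -5/9 - 510848/3 = -1532549/9 ≈ -1.7028e+5)
-B = -1*(-1532549/9) = 1532549/9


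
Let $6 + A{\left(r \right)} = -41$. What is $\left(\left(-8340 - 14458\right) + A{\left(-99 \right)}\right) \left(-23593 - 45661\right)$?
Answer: $1582107630$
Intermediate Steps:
$A{\left(r \right)} = -47$ ($A{\left(r \right)} = -6 - 41 = -47$)
$\left(\left(-8340 - 14458\right) + A{\left(-99 \right)}\right) \left(-23593 - 45661\right) = \left(\left(-8340 - 14458\right) - 47\right) \left(-23593 - 45661\right) = \left(\left(-8340 - 14458\right) - 47\right) \left(-69254\right) = \left(-22798 - 47\right) \left(-69254\right) = \left(-22845\right) \left(-69254\right) = 1582107630$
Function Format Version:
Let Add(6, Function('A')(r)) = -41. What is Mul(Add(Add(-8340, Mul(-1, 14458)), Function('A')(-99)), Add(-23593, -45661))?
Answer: 1582107630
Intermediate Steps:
Function('A')(r) = -47 (Function('A')(r) = Add(-6, -41) = -47)
Mul(Add(Add(-8340, Mul(-1, 14458)), Function('A')(-99)), Add(-23593, -45661)) = Mul(Add(Add(-8340, Mul(-1, 14458)), -47), Add(-23593, -45661)) = Mul(Add(Add(-8340, -14458), -47), -69254) = Mul(Add(-22798, -47), -69254) = Mul(-22845, -69254) = 1582107630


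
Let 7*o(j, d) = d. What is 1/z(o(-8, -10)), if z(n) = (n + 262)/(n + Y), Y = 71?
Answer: 487/1824 ≈ 0.26700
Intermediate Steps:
o(j, d) = d/7
z(n) = (262 + n)/(71 + n) (z(n) = (n + 262)/(n + 71) = (262 + n)/(71 + n))
1/z(o(-8, -10)) = 1/((262 + (⅐)*(-10))/(71 + (⅐)*(-10))) = 1/((262 - 10/7)/(71 - 10/7)) = 1/((1824/7)/(487/7)) = 1/((7/487)*(1824/7)) = 1/(1824/487) = 487/1824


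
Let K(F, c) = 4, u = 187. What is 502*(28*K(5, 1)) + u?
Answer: 56411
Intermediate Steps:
502*(28*K(5, 1)) + u = 502*(28*4) + 187 = 502*112 + 187 = 56224 + 187 = 56411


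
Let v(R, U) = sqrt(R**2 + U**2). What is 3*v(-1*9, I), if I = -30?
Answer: 9*sqrt(109) ≈ 93.963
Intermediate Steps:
3*v(-1*9, I) = 3*sqrt((-1*9)**2 + (-30)**2) = 3*sqrt((-9)**2 + 900) = 3*sqrt(81 + 900) = 3*sqrt(981) = 3*(3*sqrt(109)) = 9*sqrt(109)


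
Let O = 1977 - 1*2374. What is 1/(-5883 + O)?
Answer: -1/6280 ≈ -0.00015924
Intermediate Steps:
O = -397 (O = 1977 - 2374 = -397)
1/(-5883 + O) = 1/(-5883 - 397) = 1/(-6280) = -1/6280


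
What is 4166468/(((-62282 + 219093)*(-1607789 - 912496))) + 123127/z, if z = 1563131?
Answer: 48654313302527837/617762518905863685 ≈ 0.078759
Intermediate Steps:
4166468/(((-62282 + 219093)*(-1607789 - 912496))) + 123127/z = 4166468/(((-62282 + 219093)*(-1607789 - 912496))) + 123127/1563131 = 4166468/((156811*(-2520285))) + 123127*(1/1563131) = 4166468/(-395208411135) + 123127/1563131 = 4166468*(-1/395208411135) + 123127/1563131 = -4166468/395208411135 + 123127/1563131 = 48654313302527837/617762518905863685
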